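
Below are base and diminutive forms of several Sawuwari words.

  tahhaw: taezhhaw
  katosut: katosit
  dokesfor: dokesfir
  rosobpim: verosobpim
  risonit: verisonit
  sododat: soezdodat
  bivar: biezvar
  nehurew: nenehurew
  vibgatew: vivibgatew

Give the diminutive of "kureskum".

risonit and sododat both end in -t yet inflect differently (verisonit, soezdodat), so the final letter is not what conditions the rule; the last vowel is.
"kureskum" has last vowel 'u'. The one such stem in the data (katosut → katosit) changes the last vowel to 'i' (as does dokesfor), so the same rule applies.
So kureskum → kureskim.

kureskim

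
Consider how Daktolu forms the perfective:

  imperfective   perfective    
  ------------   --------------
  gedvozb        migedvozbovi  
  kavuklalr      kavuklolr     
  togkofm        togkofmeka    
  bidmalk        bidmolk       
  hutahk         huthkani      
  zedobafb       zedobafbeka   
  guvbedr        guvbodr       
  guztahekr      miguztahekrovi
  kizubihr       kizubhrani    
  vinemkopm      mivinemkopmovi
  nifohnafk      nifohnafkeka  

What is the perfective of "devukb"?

midevukbovi

"devukb" has second-to-last letter 'k'. The one such stem in the data (guztahekr → miguztahekrovi) adds mi- … -ovi around the stem, so the same rule applies.
So devukb → midevukbovi.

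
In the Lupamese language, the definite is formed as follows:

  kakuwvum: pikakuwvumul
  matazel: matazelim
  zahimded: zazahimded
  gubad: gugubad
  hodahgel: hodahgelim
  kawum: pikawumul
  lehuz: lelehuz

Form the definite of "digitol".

digitolim

kawum and lehuz both have last vowel 'u' yet inflect differently (pikawumul, lelehuz), so the last vowel is not what conditions the rule; the final letter is.
"digitol" ends in -l. The stems ending in -l (hodahgel → hodahgelim, matazel → matazelim) add -im.
So digitol → digitolim.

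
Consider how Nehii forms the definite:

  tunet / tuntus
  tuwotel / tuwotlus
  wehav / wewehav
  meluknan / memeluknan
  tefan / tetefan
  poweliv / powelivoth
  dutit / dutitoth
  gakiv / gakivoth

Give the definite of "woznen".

woznnus

wehav and poweliv both end in -v yet inflect differently (wewehav, powelivoth), so the final letter is not what conditions the rule; the last vowel is.
"woznen" has last vowel 'e'. The stems whose last vowel is 'e' (tunet → tuntus, tuwotel → tuwotlus) delete the last vowel and add -us.
So woznen → woznnus.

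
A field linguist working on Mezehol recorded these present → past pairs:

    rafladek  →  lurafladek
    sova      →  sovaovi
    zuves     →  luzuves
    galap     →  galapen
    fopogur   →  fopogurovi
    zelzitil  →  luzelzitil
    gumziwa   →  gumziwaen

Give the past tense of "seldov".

"seldov" begins with s-. The one such stem in the data (sova → sovaovi) adds -ovi, so the same rule applies.
The other patterns: stems beginning with r- or z- add the prefix lu-; stems beginning with g- add -en.
So seldov → seldovovi.

seldovovi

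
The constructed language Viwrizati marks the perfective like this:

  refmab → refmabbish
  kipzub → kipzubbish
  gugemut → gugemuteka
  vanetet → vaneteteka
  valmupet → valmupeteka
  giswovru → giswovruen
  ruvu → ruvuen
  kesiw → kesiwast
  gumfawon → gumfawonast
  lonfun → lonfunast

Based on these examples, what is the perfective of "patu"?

patuen

kipzub and gugemut both have last vowel 'u' yet inflect differently (kipzubbish, gugemuteka), so the last vowel is not what conditions the rule; the final letter is.
"patu" ends in -u. The stems ending in -u (giswovru → giswovruen, ruvu → ruvuen) add -en.
The other patterns: stems ending in -b double the final consonant and add -ish; stems ending in -t add -eka; stems ending in -n or -w add -ast.
So patu → patuen.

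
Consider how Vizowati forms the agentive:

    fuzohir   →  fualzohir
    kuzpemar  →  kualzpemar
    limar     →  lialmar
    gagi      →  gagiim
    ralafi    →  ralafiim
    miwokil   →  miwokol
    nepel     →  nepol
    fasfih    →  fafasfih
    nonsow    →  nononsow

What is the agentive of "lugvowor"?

lualgvowor

fuzohir and gagi both have last vowel 'i' yet inflect differently (fualzohir, gagiim), so the last vowel is not what conditions the rule; the final letter is.
"lugvowor" ends in -r. The stems ending in -r (fuzohir → fualzohir, kuzpemar → kualzpemar, limar → lialmar) insert -al- after the first vowel.
The other patterns: stems ending in -i add -im; stems ending in -l change the last vowel to 'o'; stems ending in -h or -w repeat the first consonant+vowel as a prefix.
So lugvowor → lualgvowor.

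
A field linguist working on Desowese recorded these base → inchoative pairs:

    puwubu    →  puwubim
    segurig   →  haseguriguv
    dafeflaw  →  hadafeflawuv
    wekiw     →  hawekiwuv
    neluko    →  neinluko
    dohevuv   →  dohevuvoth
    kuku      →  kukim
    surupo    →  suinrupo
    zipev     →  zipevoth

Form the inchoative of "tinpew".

hatinpewuv

puwubu and dohevuv both have last vowel 'u' yet inflect differently (puwubim, dohevuvoth), so the last vowel is not what conditions the rule; the final letter is.
"tinpew" ends in -w. The stems ending in -w (wekiw → hawekiwuv, dafeflaw → hadafeflawuv) add ha- … -uv around the stem.
So tinpew → hatinpewuv.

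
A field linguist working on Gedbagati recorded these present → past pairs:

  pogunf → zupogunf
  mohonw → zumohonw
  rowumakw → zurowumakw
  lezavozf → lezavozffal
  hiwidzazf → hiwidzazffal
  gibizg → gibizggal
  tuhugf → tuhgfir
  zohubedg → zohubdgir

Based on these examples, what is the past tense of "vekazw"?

vekazwwal

"vekazw" has second-to-last letter 'z'. The stems whose second-to-last letter is 'z' (lezavozf → lezavozffal, hiwidzazf → hiwidzazffal, gibizg → gibizggal) double the final consonant and add -al.
The other patterns: stems whose second-to-last letter is 'k' or 'n' add the prefix zu-; stems whose second-to-last letter is 'd' or 'g' delete the last vowel and add -ir.
So vekazw → vekazwwal.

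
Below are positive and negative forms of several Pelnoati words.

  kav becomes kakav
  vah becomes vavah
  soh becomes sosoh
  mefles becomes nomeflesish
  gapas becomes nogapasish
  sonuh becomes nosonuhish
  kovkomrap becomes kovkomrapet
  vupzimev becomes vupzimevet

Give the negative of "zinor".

vah and sonuh both end in -h yet inflect differently (vavah, nosonuhish), so the final letter is not what conditions the rule; the number of vowels is.
"zinor" has 2 vowels. The stems with 2 vowels (mefles → nomeflesish, gapas → nogapasish, sonuh → nosonuhish) add no- … -ish around the stem.
The other patterns: stems with 1 vowel repeat the first consonant+vowel as a prefix; stems with 3 vowels add -et.
So zinor → nozinorish.

nozinorish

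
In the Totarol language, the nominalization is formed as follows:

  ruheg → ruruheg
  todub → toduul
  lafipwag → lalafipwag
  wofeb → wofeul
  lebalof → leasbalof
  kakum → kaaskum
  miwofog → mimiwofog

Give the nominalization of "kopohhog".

kokopohhog

"kopohhog" ends in -g. The stems ending in -g (lafipwag → lalafipwag, ruheg → ruruheg, miwofog → mimiwofog) repeat the first consonant+vowel as a prefix.
So kopohhog → kokopohhog.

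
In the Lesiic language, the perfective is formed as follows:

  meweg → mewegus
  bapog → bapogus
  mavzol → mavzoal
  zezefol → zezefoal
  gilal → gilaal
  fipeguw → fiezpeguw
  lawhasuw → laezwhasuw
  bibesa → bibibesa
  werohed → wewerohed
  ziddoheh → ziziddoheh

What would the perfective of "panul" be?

panual

bapog and mavzol both have last vowel 'o' yet inflect differently (bapogus, mavzoal), so the last vowel is not what conditions the rule; the final letter is.
"panul" ends in -l. The stems ending in -l (mavzol → mavzoal, zezefol → zezefoal, gilal → gilaal) drop the final letter and add -al.
So panul → panual.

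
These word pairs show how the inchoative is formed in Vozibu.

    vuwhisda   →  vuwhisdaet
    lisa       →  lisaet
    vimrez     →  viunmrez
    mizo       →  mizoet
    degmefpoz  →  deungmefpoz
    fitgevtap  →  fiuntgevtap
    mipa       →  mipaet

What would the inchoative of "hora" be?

mipa and fitgevtap both have last vowel 'a' yet inflect differently (mipaet, fiuntgevtap), so the last vowel is not what conditions the rule; the final letter is.
"hora" ends in -a. The stems ending in -a (mipa → mipaet, lisa → lisaet, vuwhisda → vuwhisdaet) add -et.
So hora → horaet.

horaet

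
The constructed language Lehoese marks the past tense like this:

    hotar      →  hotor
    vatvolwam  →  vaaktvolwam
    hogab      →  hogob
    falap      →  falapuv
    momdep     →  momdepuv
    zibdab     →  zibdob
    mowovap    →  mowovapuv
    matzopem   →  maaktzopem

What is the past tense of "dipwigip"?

dipwigipuv

matzopem and momdep both have last vowel 'e' yet inflect differently (maaktzopem, momdepuv), so the last vowel is not what conditions the rule; the final letter is.
"dipwigip" ends in -p. The stems ending in -p (momdep → momdepuv, falap → falapuv, mowovap → mowovapuv) add -uv.
So dipwigip → dipwigipuv.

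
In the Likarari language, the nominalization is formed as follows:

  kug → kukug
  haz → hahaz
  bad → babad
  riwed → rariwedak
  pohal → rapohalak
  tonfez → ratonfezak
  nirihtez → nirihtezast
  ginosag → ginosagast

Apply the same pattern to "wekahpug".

wekahpugast

bad and riwed both end in -d yet inflect differently (babad, rariwedak), so the final letter is not what conditions the rule; the number of vowels is.
"wekahpug" has 3 vowels. The stems with 3 vowels (nirihtez → nirihtezast, ginosag → ginosagast) add -ast.
So wekahpug → wekahpugast.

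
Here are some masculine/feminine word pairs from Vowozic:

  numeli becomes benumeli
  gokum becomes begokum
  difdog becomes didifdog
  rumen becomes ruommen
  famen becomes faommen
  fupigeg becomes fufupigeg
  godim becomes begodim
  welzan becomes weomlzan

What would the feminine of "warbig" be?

fupigeg and rumen both have last vowel 'e' yet inflect differently (fufupigeg, ruommen), so the last vowel is not what conditions the rule; the final letter is.
"warbig" ends in -g. The stems ending in -g (fupigeg → fufupigeg, difdog → didifdog) repeat the first consonant+vowel as a prefix.
So warbig → wawarbig.

wawarbig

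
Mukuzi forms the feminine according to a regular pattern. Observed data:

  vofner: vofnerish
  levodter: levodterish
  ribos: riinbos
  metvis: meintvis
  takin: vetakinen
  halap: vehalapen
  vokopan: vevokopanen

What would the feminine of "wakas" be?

metvis and takin both have last vowel 'i' yet inflect differently (meintvis, vetakinen), so the last vowel is not what conditions the rule; the final letter is.
"wakas" ends in -s. The stems ending in -s (ribos → riinbos, metvis → meintvis) insert -in- after the first vowel.
So wakas → wainkas.

wainkas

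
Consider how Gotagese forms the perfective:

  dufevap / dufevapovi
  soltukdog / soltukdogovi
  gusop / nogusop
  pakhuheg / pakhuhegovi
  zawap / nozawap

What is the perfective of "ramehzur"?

ramehzurovi

gusop and dufevap both end in -p yet inflect differently (nogusop, dufevapovi), so the final letter is not what conditions the rule; the number of vowels is.
"ramehzur" has 3 vowels. The stems with 3 vowels (pakhuheg → pakhuhegovi, soltukdog → soltukdogovi, dufevap → dufevapovi) add -ovi.
The other pattern: stems with 2 vowels add the prefix no-.
So ramehzur → ramehzurovi.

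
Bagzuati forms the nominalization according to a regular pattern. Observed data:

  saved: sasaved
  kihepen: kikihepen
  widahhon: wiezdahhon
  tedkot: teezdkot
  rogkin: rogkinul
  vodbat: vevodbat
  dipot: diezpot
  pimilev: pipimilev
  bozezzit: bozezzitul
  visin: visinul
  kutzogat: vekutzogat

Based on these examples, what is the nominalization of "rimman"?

kihepen and widahhon both end in -n yet inflect differently (kikihepen, wiezdahhon), so the final letter is not what conditions the rule; the last vowel is.
"rimman" has last vowel 'a'. The stems whose last vowel is 'a' (vodbat → vevodbat, kutzogat → vekutzogat) add the prefix ve-.
So rimman → verimman.

verimman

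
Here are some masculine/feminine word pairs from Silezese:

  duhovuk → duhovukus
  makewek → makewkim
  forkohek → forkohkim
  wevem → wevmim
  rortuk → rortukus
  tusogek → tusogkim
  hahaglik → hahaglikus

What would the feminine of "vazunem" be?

vazunmim

"vazunem" has last vowel 'e'. The stems whose last vowel is 'e' (makewek → makewkim, wevem → wevmim, forkohek → forkohkim) delete the last vowel and add -im.
The other pattern: stems whose last vowel is 'i' or 'u' add -us.
So vazunem → vazunmim.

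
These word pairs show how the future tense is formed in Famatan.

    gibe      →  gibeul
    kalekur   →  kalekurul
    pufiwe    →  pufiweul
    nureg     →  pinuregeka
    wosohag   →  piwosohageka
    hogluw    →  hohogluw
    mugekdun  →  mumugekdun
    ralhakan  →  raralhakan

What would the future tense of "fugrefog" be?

pifugrefogeka

"fugrefog" ends in -g. The stems ending in -g (nureg → pinuregeka, wosohag → piwosohageka) add pi- … -eka around the stem.
So fugrefog → pifugrefogeka.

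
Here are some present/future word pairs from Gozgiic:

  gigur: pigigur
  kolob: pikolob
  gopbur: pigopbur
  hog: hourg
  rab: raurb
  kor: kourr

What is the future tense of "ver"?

veurr

"ver" has 1 vowel. The stems with 1 vowel (hog → hourg, rab → raurb, kor → kourr) insert -ur- after the first vowel.
The other pattern: stems with 2 vowels add the prefix pi-.
So ver → veurr.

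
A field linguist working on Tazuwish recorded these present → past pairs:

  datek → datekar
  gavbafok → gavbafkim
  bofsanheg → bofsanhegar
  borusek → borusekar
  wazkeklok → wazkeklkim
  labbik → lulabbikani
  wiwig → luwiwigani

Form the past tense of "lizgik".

"lizgik" has last vowel 'i'. The stems whose last vowel is 'i' (wiwig → luwiwigani, labbik → lulabbikani) add lu- … -ani around the stem.
So lizgik → lulizgikani.

lulizgikani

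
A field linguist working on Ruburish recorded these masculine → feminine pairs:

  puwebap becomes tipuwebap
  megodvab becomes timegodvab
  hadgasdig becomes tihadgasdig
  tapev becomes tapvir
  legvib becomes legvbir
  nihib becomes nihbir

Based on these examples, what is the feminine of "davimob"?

"davimob" has 3 vowels. The stems with 3 vowels (puwebap → tipuwebap, megodvab → timegodvab, hadgasdig → tihadgasdig) add the prefix ti-.
So davimob → tidavimob.

tidavimob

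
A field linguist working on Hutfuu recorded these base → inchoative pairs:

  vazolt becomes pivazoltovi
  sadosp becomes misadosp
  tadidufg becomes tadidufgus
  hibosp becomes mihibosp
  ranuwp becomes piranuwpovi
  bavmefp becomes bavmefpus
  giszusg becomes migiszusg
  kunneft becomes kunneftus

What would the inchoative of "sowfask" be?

misowfask

bavmefp and hibosp both end in -p yet inflect differently (bavmefpus, mihibosp), so the final letter is not what conditions the rule; the second-to-last letter is.
"sowfask" has second-to-last letter 's'. The stems whose second-to-last letter is 's' (hibosp → mihibosp, giszusg → migiszusg, sadosp → misadosp) add the prefix mi-.
The other patterns: stems whose second-to-last letter is 'f' add -us; stems whose second-to-last letter is 'l' or 'w' add pi- … -ovi around the stem.
So sowfask → misowfask.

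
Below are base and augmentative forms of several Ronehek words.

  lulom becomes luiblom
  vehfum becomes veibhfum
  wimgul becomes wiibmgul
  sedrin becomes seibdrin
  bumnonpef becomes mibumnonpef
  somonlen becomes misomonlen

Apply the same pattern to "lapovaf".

milapovaf

sedrin and somonlen both end in -n yet inflect differently (seibdrin, misomonlen), so the final letter is not what conditions the rule; the number of vowels is.
"lapovaf" has 3 vowels. The stems with 3 vowels (bumnonpef → mibumnonpef, somonlen → misomonlen) add the prefix mi-.
The other pattern: stems with 2 vowels insert -ib- after the first vowel.
So lapovaf → milapovaf.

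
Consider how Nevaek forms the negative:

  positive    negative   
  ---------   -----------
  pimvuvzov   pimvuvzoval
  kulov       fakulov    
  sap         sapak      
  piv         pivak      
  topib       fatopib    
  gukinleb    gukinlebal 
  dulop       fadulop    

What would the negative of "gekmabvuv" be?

"gekmabvuv" has 3 vowels. The stems with 3 vowels (gukinleb → gukinlebal, pimvuvzov → pimvuvzoval) add -al.
The other patterns: stems with 1 vowel add -ak; stems with 2 vowels add the prefix fa-.
So gekmabvuv → gekmabvuval.

gekmabvuval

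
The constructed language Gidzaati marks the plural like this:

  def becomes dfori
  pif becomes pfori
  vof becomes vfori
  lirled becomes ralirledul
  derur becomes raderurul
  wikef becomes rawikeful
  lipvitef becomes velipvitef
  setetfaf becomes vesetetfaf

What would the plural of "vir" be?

vrori

def and wikef both end in -f yet inflect differently (dfori, rawikeful), so the final letter is not what conditions the rule; the number of vowels is.
"vir" has 1 vowel. The stems with 1 vowel (def → dfori, pif → pfori, vof → vfori) delete the last vowel and add -ori.
So vir → vrori.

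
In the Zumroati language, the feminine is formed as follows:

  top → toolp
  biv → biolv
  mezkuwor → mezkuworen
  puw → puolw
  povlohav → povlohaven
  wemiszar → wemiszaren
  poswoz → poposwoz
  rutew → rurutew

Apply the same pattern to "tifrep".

titifrep

puw and rutew both end in -w yet inflect differently (puolw, rurutew), so the final letter is not what conditions the rule; the number of vowels is.
"tifrep" has 2 vowels. The stems with 2 vowels (rutew → rurutew, poswoz → poposwoz) repeat the first consonant+vowel as a prefix.
So tifrep → titifrep.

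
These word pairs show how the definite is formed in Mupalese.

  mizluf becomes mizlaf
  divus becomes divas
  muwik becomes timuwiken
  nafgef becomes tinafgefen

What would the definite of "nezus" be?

mizluf and nafgef both end in -f yet inflect differently (mizlaf, tinafgefen), so the final letter is not what conditions the rule; the last vowel is.
"nezus" has last vowel 'u'. The stems whose last vowel is 'u' (mizluf → mizlaf, divus → divas) change the last vowel to 'a'.
The other pattern: stems whose last vowel is 'e' or 'i' add ti- … -en around the stem.
So nezus → nezas.

nezas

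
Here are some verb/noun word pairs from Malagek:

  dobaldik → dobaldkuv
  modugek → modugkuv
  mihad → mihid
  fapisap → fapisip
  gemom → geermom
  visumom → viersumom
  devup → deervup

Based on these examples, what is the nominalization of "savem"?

fapisap and devup both end in -p yet inflect differently (fapisip, deervup), so the final letter is not what conditions the rule; the last vowel is.
"savem" has last vowel 'e'. The one such stem in the data (modugek → modugkuv) deletes the last vowel and adds -uv (as does dobaldik), so the same rule applies.
The other patterns: stems whose last vowel is 'a' change the last vowel to 'i'; stems whose last vowel is 'o' or 'u' insert -er- after the first vowel.
So savem → savmuv.

savmuv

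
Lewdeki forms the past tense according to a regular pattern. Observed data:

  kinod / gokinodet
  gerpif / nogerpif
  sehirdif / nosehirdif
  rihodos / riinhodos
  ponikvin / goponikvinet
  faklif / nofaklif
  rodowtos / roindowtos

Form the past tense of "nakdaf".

"nakdaf" ends in -f. The stems ending in -f (sehirdif → nosehirdif, gerpif → nogerpif, faklif → nofaklif) add the prefix no-.
The other patterns: stems ending in -s insert -in- after the first vowel; stems ending in -d or -n add go- … -et around the stem.
So nakdaf → nonakdaf.

nonakdaf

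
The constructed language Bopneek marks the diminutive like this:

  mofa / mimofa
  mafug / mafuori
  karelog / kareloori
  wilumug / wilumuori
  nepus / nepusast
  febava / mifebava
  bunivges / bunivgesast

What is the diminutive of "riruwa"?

"riruwa" ends in -a. The stems ending in -a (febava → mifebava, mofa → mimofa) add the prefix mi-.
So riruwa → miriruwa.

miriruwa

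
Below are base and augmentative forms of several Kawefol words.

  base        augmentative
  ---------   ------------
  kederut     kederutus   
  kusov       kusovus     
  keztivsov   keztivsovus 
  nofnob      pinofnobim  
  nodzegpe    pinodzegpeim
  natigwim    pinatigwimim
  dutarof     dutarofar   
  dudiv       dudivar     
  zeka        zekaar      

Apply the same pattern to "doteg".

dotegar

"doteg" begins with d-. The stems beginning with d- (dutarof → dutarofar, dudiv → dudivar) add -ar.
So doteg → dotegar.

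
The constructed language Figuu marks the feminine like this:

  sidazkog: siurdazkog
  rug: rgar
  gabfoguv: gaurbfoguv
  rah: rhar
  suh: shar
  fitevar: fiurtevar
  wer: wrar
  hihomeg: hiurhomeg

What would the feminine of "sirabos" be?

fitevar and wer both end in -r yet inflect differently (fiurtevar, wrar), so the final letter is not what conditions the rule; the number of vowels is.
"sirabos" has 3 vowels. The stems with 3 vowels (gabfoguv → gaurbfoguv, fitevar → fiurtevar, hihomeg → hiurhomeg) insert -ur- after the first vowel.
So sirabos → siurrabos.

siurrabos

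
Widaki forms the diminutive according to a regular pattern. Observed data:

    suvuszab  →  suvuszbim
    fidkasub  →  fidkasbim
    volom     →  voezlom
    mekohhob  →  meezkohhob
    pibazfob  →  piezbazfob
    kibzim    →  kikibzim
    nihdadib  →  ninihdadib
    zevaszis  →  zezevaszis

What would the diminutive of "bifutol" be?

biezfutol

suvuszab and mekohhob both end in -b yet inflect differently (suvuszbim, meezkohhob), so the final letter is not what conditions the rule; the last vowel is.
"bifutol" has last vowel 'o'. The stems whose last vowel is 'o' (volom → voezlom, mekohhob → meezkohhob, pibazfob → piezbazfob) insert -ez- after the first vowel.
The other patterns: stems whose last vowel is 'a' or 'u' delete the last vowel and add -im; stems whose last vowel is 'i' repeat the first consonant+vowel as a prefix.
So bifutol → biezfutol.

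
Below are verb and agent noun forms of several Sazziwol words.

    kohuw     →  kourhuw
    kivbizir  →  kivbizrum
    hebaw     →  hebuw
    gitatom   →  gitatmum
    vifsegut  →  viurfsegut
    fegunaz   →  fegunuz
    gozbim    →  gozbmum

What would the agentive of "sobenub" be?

kohuw and hebaw both end in -w yet inflect differently (kourhuw, hebuw), so the final letter is not what conditions the rule; the last vowel is.
"sobenub" has last vowel 'u'. The stems whose last vowel is 'u' (vifsegut → viurfsegut, kohuw → kourhuw) insert -ur- after the first vowel.
The other patterns: stems whose last vowel is 'a' change the last vowel to 'u'; stems whose last vowel is 'i' or 'o' delete the last vowel and add -um.
So sobenub → sourbenub.

sourbenub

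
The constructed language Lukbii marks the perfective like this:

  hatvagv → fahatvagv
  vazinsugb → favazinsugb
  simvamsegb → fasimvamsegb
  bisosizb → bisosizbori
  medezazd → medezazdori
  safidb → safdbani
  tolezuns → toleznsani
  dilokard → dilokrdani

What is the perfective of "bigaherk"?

"bigaherk" has second-to-last letter 'r'. The one such stem in the data (dilokard → dilokrdani) deletes the last vowel and adds -ani (as do safidb, tolezuns), so the same rule applies.
So bigaherk → bigahrkani.

bigahrkani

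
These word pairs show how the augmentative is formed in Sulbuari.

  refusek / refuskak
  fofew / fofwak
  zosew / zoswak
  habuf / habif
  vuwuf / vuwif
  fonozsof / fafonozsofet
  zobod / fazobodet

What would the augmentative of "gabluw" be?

gabliw

habuf and fonozsof both end in -f yet inflect differently (habif, fafonozsofet), so the final letter is not what conditions the rule; the last vowel is.
"gabluw" has last vowel 'u'. The stems whose last vowel is 'u' (habuf → habif, vuwuf → vuwif) change the last vowel to 'i'.
The other patterns: stems whose last vowel is 'e' delete the last vowel and add -ak; stems whose last vowel is 'o' add fa- … -et around the stem.
So gabluw → gabliw.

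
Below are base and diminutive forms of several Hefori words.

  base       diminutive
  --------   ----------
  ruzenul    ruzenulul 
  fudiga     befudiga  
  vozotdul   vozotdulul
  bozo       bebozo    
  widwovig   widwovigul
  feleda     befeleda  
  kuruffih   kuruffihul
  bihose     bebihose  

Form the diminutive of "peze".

bepeze

kuruffih and fudiga both have 3 vowels yet inflect differently (kuruffihul, befudiga), so the number of vowels is not what conditions the rule; whether the stem ends in a vowel or a consonant is.
"peze" ends in a vowel. The stems ending in a vowel (fudiga → befudiga, feleda → befeleda, bihose → bebihose) add the prefix be-.
The other pattern: stems ending in a consonant add -ul.
So peze → bepeze.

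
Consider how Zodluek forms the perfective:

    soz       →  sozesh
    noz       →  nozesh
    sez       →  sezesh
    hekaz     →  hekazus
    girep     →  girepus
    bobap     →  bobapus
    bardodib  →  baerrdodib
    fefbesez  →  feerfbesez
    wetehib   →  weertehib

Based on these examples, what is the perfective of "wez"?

wezesh

soz and hekaz both end in -z yet inflect differently (sozesh, hekazus), so the final letter is not what conditions the rule; the number of vowels is.
"wez" has 1 vowel. The stems with 1 vowel (soz → sozesh, noz → nozesh, sez → sezesh) add -esh.
The other patterns: stems with 2 vowels add -us; stems with 3 vowels insert -er- after the first vowel.
So wez → wezesh.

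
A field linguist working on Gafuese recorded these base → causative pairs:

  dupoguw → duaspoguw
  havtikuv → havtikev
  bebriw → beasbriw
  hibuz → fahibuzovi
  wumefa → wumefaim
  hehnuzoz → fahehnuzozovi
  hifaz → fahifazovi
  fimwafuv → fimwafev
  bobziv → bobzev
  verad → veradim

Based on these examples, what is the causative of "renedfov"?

"renedfov" ends in -v. The stems ending in -v (havtikuv → havtikev, fimwafuv → fimwafev, bobziv → bobzev) change the last vowel to 'e'.
The other patterns: stems ending in -w insert -as- after the first vowel; stems ending in -z add fa- … -ovi around the stem; stems ending in -a or -d add -im.
So renedfov → renedfev.

renedfev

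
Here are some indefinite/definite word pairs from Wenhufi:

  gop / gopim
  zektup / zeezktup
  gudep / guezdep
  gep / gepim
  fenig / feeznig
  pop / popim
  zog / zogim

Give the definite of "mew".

gudep and gep both end in -p yet inflect differently (guezdep, gepim), so the final letter is not what conditions the rule; the number of vowels is.
"mew" has 1 vowel. The stems with 1 vowel (gep → gepim, pop → popim, gop → gopim) add -im.
So mew → mewim.

mewim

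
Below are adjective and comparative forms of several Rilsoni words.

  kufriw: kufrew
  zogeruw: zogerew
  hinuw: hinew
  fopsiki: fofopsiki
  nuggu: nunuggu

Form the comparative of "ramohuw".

ramohew

kufriw and fopsiki both have last vowel 'i' yet inflect differently (kufrew, fofopsiki), so the last vowel is not what conditions the rule; whether the stem ends in a vowel or a consonant is.
"ramohuw" ends in a consonant. The stems ending in a consonant (zogeruw → zogerew, hinuw → hinew, kufriw → kufrew) change the last vowel to 'e'.
The other pattern: stems ending in a vowel repeat the first consonant+vowel as a prefix.
So ramohuw → ramohew.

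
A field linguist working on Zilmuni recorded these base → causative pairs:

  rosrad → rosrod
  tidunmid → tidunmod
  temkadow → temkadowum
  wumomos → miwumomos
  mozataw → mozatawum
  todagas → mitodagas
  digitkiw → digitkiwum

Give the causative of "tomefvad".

"tomefvad" ends in -d. The stems ending in -d (rosrad → rosrod, tidunmid → tidunmod) change the last vowel to 'o'.
The other patterns: stems ending in -s add the prefix mi-; stems ending in -w add -um.
So tomefvad → tomefvod.

tomefvod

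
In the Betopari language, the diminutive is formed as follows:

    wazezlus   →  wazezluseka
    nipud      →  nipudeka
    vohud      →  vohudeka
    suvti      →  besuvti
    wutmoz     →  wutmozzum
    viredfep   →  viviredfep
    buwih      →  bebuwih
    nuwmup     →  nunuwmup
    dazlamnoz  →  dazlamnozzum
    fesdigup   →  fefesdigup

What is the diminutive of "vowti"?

nuwmup and wazezlus both have last vowel 'u' yet inflect differently (nunuwmup, wazezluseka), so the last vowel is not what conditions the rule; the final letter is.
"vowti" ends in -i. The one such stem in the data (suvti → besuvti) adds the prefix be-, so the same rule applies.
So vowti → bevowti.

bevowti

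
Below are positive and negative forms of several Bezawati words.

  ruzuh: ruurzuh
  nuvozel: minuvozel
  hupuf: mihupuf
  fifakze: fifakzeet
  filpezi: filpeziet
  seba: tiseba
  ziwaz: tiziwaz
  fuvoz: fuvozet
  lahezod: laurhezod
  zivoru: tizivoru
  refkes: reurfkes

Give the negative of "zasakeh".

ziwaz and fuvoz both end in -z yet inflect differently (tiziwaz, fuvozet), so the final letter is not what conditions the rule; the first letter is.
"zasakeh" begins with z-. The stems beginning with z- (ziwaz → tiziwaz, zivoru → tizivoru) add the prefix ti-.
So zasakeh → tizasakeh.

tizasakeh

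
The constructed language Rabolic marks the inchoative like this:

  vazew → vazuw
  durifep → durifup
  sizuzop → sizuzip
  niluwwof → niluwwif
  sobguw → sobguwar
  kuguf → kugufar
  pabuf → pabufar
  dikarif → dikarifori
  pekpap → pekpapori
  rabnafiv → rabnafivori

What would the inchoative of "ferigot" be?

durifep and sizuzop both end in -p yet inflect differently (durifup, sizuzip), so the final letter is not what conditions the rule; the last vowel is.
"ferigot" has last vowel 'o'. The stems whose last vowel is 'o' (sizuzop → sizuzip, niluwwof → niluwwif) change the last vowel to 'i'.
So ferigot → ferigit.

ferigit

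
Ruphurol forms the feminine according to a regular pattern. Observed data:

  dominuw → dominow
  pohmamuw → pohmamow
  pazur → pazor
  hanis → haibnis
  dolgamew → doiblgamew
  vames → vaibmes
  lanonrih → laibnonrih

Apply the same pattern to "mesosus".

mesosos

dominuw and dolgamew both end in -w yet inflect differently (dominow, doiblgamew), so the final letter is not what conditions the rule; the last vowel is.
"mesosus" has last vowel 'u'. The stems whose last vowel is 'u' (dominuw → dominow, pohmamuw → pohmamow, pazur → pazor) change the last vowel to 'o'.
So mesosus → mesosos.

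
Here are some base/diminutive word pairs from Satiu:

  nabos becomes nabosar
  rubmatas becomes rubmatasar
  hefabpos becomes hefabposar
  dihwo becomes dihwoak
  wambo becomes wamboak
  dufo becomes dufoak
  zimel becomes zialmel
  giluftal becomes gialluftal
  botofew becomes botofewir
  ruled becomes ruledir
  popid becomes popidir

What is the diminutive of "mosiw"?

mosiwir

nabos and dihwo both have last vowel 'o' yet inflect differently (nabosar, dihwoak), so the last vowel is not what conditions the rule; the final letter is.
"mosiw" ends in -w. The one such stem in the data (botofew → botofewir) adds -ir, so the same rule applies.
So mosiw → mosiwir.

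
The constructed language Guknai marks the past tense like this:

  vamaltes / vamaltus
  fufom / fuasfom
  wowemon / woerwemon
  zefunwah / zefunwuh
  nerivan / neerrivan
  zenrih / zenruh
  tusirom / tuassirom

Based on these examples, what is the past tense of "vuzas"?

vuzus

wowemon and fufom both have last vowel 'o' yet inflect differently (woerwemon, fuasfom), so the last vowel is not what conditions the rule; the final letter is.
"vuzas" ends in -s. The one such stem in the data (vamaltes → vamaltus) changes the last vowel to 'u' (as do zenrih, zefunwah), so the same rule applies.
So vuzas → vuzus.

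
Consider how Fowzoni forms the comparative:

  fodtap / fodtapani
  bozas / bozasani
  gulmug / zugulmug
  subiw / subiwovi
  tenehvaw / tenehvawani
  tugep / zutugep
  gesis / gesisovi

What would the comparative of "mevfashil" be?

mevfashilovi

"mevfashil" has last vowel 'i'. The stems whose last vowel is 'i' (gesis → gesisovi, subiw → subiwovi) add -ovi.
So mevfashil → mevfashilovi.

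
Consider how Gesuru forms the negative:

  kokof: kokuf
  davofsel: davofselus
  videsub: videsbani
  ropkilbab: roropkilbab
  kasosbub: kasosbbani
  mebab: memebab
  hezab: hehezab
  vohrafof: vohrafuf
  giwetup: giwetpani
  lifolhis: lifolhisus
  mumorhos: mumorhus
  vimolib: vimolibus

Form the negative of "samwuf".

"samwuf" has last vowel 'u'. The stems whose last vowel is 'u' (kasosbub → kasosbbani, giwetup → giwetpani, videsub → videsbani) delete the last vowel and add -ani.
The other patterns: stems whose last vowel is 'o' change the last vowel to 'u'; stems whose last vowel is 'a' repeat the first consonant+vowel as a prefix; stems whose last vowel is 'e' or 'i' add -us.
So samwuf → samwfani.

samwfani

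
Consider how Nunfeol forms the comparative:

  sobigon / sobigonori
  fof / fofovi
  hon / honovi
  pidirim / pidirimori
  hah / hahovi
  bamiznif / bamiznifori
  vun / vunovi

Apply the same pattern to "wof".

wofovi

fof and bamiznif both end in -f yet inflect differently (fofovi, bamiznifori), so the final letter is not what conditions the rule; the number of vowels is.
"wof" has 1 vowel. The stems with 1 vowel (fof → fofovi, vun → vunovi, hah → hahovi) add -ovi.
So wof → wofovi.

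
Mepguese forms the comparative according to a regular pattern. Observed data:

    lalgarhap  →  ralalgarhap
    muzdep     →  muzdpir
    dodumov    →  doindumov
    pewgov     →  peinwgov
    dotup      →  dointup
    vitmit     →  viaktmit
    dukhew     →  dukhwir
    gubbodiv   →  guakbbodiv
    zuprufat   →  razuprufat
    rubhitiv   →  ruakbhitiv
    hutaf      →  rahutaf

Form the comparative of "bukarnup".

buinkarnup

"bukarnup" has last vowel 'u'. The one such stem in the data (dotup → dointup) inserts -in- after the first vowel (as do dodumov, pewgov), so the same rule applies.
So bukarnup → buinkarnup.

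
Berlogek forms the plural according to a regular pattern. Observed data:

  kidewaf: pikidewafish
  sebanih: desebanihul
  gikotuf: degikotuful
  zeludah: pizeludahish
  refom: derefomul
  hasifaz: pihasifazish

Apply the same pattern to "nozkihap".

pinozkihapish

zeludah and sebanih both end in -h yet inflect differently (pizeludahish, desebanihul), so the final letter is not what conditions the rule; the last vowel is.
"nozkihap" has last vowel 'a'. The stems whose last vowel is 'a' (hasifaz → pihasifazish, kidewaf → pikidewafish, zeludah → pizeludahish) add pi- … -ish around the stem.
The other pattern: stems whose last vowel is 'i', 'o' or 'u' add de- … -ul around the stem.
So nozkihap → pinozkihapish.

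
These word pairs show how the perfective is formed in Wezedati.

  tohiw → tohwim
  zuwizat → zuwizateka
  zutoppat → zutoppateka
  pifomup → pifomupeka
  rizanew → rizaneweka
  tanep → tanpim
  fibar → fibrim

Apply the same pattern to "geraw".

gerwim

"geraw" has 2 vowels. The stems with 2 vowels (tanep → tanpim, fibar → fibrim, tohiw → tohwim) delete the last vowel and add -im.
So geraw → gerwim.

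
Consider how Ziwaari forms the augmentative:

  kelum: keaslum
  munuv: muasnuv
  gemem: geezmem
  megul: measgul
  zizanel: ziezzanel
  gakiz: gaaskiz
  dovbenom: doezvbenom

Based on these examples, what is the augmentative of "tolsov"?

"tolsov" has last vowel 'o'. The one such stem in the data (dovbenom → doezvbenom) inserts -ez- after the first vowel (as do gemem, zizanel), so the same rule applies.
So tolsov → toezlsov.

toezlsov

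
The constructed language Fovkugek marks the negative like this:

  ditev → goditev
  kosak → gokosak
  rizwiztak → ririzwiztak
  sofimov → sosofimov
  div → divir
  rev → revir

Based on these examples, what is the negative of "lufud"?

"lufud" has 2 vowels. The stems with 2 vowels (kosak → gokosak, ditev → goditev) add the prefix go-.
The other patterns: stems with 1 vowel add -ir; stems with 3 vowels repeat the first consonant+vowel as a prefix.
So lufud → golufud.

golufud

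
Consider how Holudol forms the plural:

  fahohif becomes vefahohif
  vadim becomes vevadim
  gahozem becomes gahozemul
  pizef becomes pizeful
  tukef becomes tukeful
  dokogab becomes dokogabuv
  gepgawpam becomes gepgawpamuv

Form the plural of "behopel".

"behopel" has last vowel 'e'. The stems whose last vowel is 'e' (gahozem → gahozemul, pizef → pizeful, tukef → tukeful) add -ul.
So behopel → behopelul.

behopelul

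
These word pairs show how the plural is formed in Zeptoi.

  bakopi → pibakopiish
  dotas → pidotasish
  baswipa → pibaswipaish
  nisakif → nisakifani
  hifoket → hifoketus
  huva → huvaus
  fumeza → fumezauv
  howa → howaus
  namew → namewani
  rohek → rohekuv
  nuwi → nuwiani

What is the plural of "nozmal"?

huva and fumeza both end in -a yet inflect differently (huvaus, fumezauv), so the final letter is not what conditions the rule; the first letter is.
"nozmal" begins with n-. The stems beginning with n- (namew → namewani, nisakif → nisakifani, nuwi → nuwiani) add -ani.
The other patterns: stems beginning with h- add -us; stems beginning with f- or r- add -uv; stems beginning with b- or d- add pi- … -ish around the stem.
So nozmal → nozmalani.

nozmalani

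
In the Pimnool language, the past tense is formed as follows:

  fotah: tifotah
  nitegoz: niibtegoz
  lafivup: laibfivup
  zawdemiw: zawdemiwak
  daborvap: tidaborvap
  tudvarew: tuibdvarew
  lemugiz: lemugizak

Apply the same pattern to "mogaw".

timogaw

"mogaw" has last vowel 'a'. The stems whose last vowel is 'a' (fotah → tifotah, daborvap → tidaborvap) add the prefix ti-.
So mogaw → timogaw.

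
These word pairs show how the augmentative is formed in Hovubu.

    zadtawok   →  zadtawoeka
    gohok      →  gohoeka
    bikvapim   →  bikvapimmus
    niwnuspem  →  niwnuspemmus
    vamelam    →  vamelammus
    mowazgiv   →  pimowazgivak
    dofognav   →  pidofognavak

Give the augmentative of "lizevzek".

lizevzeeka

bikvapim and mowazgiv both have last vowel 'i' yet inflect differently (bikvapimmus, pimowazgivak), so the last vowel is not what conditions the rule; the final letter is.
"lizevzek" ends in -k. The stems ending in -k (zadtawok → zadtawoeka, gohok → gohoeka) drop the final letter and add -eka.
The other patterns: stems ending in -m double the final consonant and add -us; stems ending in -v add pi- … -ak around the stem.
So lizevzek → lizevzeeka.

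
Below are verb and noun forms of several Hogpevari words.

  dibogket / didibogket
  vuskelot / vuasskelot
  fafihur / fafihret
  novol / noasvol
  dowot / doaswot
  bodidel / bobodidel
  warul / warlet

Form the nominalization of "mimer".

mimimer

novol and warul both end in -l yet inflect differently (noasvol, warlet), so the final letter is not what conditions the rule; the last vowel is.
"mimer" has last vowel 'e'. The stems whose last vowel is 'e' (dibogket → didibogket, bodidel → bobodidel) repeat the first consonant+vowel as a prefix.
So mimer → mimimer.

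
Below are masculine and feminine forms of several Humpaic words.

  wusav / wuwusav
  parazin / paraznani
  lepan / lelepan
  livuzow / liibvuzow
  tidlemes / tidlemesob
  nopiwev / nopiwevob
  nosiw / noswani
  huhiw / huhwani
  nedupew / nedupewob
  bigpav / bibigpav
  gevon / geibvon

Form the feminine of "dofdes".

dofdesob

parazin and lepan both end in -n yet inflect differently (paraznani, lelepan), so the final letter is not what conditions the rule; the last vowel is.
"dofdes" has last vowel 'e'. The stems whose last vowel is 'e' (tidlemes → tidlemesob, nopiwev → nopiwevob, nedupew → nedupewob) add -ob.
The other patterns: stems whose last vowel is 'i' delete the last vowel and add -ani; stems whose last vowel is 'a' repeat the first consonant+vowel as a prefix; stems whose last vowel is 'o' insert -ib- after the first vowel.
So dofdes → dofdesob.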